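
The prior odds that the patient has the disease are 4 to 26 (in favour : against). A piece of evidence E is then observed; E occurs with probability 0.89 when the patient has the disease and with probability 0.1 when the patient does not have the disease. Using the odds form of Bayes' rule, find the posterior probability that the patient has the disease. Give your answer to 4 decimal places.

Prior odds = 4/26 = 0.15385. In log-odds, ln(0.15385) = -1.8718.
Add log likelihood ratio: ln(8.9000) = 2.1861.
Posterior log-odds = 0.31425, so posterior odds = exp(0.31425) = 1.3692. Converting, P(H|E) = 1.3692/2.3692 = 0.5779.

Posterior probability ≈ 0.5779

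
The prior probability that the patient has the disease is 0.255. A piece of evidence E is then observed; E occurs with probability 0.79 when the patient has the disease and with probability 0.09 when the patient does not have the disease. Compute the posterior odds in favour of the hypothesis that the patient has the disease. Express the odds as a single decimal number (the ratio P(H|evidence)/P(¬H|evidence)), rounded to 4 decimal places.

Prior odds = 0.255/(1−0.255) = 0.34228. In log-odds, ln(0.34228) = -1.0721.
Add log likelihood ratio: ln(8.7778) = 2.1722.
Posterior log-odds = 1.1001, so posterior odds = exp(1.1001) = 3.0045.

Posterior odds ≈ 3.0045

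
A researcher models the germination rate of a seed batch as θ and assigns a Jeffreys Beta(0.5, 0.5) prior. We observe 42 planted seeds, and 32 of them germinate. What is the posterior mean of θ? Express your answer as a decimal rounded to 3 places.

Observing 32 successes and 10 failures updates Beta(0.5, 0.5) by adding the success and failure counts to the two shape parameters: α = 0.5+32 = 32.5, β = 0.5+10 = 10.5.
Posterior mean = α/(α+β) = 32.5/43 = 0.756.

Posterior mean ≈ 0.756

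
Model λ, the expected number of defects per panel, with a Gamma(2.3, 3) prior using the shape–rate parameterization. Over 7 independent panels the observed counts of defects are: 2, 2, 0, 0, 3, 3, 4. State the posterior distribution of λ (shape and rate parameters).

Posterior: Gamma(shape=16.3, rate=10)

Total count ∑xᵢ = 14 over n = 7 panels.
Gamma is conjugate to the Poisson likelihood: posterior is Gamma(shape = 2.3+14 = 16.3, rate = 3+7 = 10).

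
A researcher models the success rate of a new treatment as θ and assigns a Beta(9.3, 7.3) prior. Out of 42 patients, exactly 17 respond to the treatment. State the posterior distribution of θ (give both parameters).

Posterior: Beta(26.3, 32.3)

Observing 17 successes and 25 failures updates Beta(9.3, 7.3) by adding the success and failure counts to the two shape parameters: α = 9.3+17 = 26.3, β = 7.3+25 = 32.3.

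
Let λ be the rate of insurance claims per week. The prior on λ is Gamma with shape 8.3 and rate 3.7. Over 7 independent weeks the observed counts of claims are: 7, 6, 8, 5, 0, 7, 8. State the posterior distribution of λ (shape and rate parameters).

The Poisson likelihood adds the total count to the shape and the number of exposure periods to the rate. Here ∑xᵢ = 41 and n = 7, so shape 8.3→49.3 and rate 3.7→10.7.

Posterior: Gamma(shape=49.3, rate=10.7)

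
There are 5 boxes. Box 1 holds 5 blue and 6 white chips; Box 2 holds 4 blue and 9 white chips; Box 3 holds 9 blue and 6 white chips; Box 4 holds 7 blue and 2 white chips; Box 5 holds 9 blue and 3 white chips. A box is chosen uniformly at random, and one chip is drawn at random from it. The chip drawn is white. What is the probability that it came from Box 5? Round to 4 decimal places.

Tabulate prior·likelihood by source: [1] prior 0.2, lik 0.5455, product 0.1091; [2] prior 0.2, lik 0.6923, product 0.1385; [3] prior 0.2, lik 0.4, product 0.08000; [4] prior 0.2, lik 0.2222, product 0.04444; [5] prior 0.2, lik 0.25, product 0.05000.
Normalizing constant = 0.42200; the posterior for Box 5 is its product over the sum, 0.05000/0.42200 = 0.1185.

Posterior probability ≈ 0.1185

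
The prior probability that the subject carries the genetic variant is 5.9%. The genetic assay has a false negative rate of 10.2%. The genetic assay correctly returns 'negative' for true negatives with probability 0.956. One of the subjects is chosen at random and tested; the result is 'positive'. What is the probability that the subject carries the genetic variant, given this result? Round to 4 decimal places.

P(H | E) ≈ 0.5613

Write H for 'the subject carries the genetic variant'. Prior odds H:¬H = 0.059/0.941 = 0.062699. For the 'positive' outcome, the likelihood ratio is 0.898/0.044 = 20.409.
Posterior odds = 0.062699 × 20.409 = 1.2796, so P(H|E) = 1.2796/(1+1.2796) = 0.5613.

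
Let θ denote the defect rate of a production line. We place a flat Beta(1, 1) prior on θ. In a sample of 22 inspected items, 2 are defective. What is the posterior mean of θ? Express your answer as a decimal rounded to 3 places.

Posterior mean ≈ 0.125

The binomial likelihood is conjugate to the Beta prior: with 2 successes and 20 failures, the posterior is Beta(1+2, 1+20) = Beta(3, 21).
Posterior mean = α/(α+β) = 3/24 = 0.125.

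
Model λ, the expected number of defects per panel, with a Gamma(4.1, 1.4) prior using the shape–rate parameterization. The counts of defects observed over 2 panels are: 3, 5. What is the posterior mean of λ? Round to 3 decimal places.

Total count ∑xᵢ = 8 over n = 2 panels.
Gamma is conjugate to the Poisson likelihood: posterior is Gamma(shape = 4.1+8 = 12.1, rate = 1.4+2 = 3.4).
Posterior mean = shape/rate = 12.1/3.4 = 3.559.

Posterior mean ≈ 3.559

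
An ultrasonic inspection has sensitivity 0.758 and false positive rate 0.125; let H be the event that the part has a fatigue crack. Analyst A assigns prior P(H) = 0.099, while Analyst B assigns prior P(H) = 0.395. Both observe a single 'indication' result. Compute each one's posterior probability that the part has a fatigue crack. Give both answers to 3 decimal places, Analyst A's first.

P('+'|H) = 0.758, P('+'|¬H) = 0.125.
Analyst A: numerator 0.758·0.099 = 0.075042; evidence = 0.075042+0.125·0.901 = 0.18767; posterior = 0.400.
Analyst B: numerator 0.758·0.395 = 0.29941; evidence = 0.29941+0.125·0.605 = 0.37504; posterior = 0.798.

Analyst A: 0.400; Analyst B: 0.798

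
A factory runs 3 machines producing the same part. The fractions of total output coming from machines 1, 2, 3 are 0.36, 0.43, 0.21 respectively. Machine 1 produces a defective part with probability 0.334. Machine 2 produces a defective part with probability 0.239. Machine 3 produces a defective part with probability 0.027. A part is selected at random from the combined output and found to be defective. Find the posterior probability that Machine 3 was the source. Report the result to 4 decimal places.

Posterior probability ≈ 0.0248

Tabulate prior·likelihood by source: [1] prior 0.36, lik 0.334, product 0.1202; [2] prior 0.43, lik 0.239, product 0.1028; [3] prior 0.21, lik 0.027, product 0.005670.
Normalizing constant = 0.22868; the posterior for Machine 3 is its product over the sum, 0.005670/0.22868 = 0.0248.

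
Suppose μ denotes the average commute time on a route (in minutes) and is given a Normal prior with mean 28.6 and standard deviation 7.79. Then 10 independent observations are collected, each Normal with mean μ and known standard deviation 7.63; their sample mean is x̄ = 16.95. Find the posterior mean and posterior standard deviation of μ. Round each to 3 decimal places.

Posterior mean ≈ 17.970; posterior SD ≈ 2.305

With known σ, the Normal prior is conjugate. Weight on the data is w = (n/σ²)/(n/σ² + 1/τ₀²) = 0.171771/(0.171771+0.0164788) = 0.91246.
Posterior mean = w·x̄ + (1−w)·μ₀ = 0.91246·16.95 + 0.087537·28.6 = 17.970. Posterior variance = 1/(0.171771+0.0164788) = 5.31208, so SD = 2.305.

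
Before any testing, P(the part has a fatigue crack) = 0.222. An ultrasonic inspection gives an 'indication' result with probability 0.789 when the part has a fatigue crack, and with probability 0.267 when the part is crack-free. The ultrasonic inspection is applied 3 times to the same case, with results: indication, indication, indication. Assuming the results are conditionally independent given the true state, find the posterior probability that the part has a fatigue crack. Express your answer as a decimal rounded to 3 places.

Let H be the event that the part has a fatigue crack; start with P(H) = 0.222. P('indication'|H) = 0.789, P('indication'|¬H) = 0.267.
Update on result 1 ('indication'): P(H) ← 0.789·0.2220 / (0.789·0.2220 + 0.267·0.7780) = 0.17516/0.38288 = 0.4575.
Update on result 2 ('indication'): P(H) ← 0.789·0.4575 / (0.789·0.4575 + 0.267·0.5425) = 0.36094/0.50580 = 0.7136.
Update on result 3 ('indication'): P(H) ← 0.789·0.7136 / (0.789·0.7136 + 0.267·0.2864) = 0.56304/0.63950 = 0.8804.

Posterior P(H) ≈ 0.880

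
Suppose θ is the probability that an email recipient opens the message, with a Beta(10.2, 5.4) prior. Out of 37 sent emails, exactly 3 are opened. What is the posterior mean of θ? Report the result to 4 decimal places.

Posterior mean ≈ 0.2510

Observing 3 successes and 34 failures updates Beta(10.2, 5.4) by adding the success and failure counts to the two shape parameters: α = 10.2+3 = 13.2, β = 5.4+34 = 39.4.
Posterior mean = α/(α+β) = 13.2/52.6 = 0.2510.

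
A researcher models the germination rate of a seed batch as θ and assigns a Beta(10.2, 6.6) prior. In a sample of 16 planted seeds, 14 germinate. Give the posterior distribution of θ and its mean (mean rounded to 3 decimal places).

The binomial likelihood is conjugate to the Beta prior: with 14 successes and 2 failures, the posterior is Beta(10.2+14, 6.6+2) = Beta(24.2, 8.6).
E[θ | data] = 24.2/(24.2+8.6) = 0.738.

Posterior: Beta(24.2, 8.6); mean ≈ 0.738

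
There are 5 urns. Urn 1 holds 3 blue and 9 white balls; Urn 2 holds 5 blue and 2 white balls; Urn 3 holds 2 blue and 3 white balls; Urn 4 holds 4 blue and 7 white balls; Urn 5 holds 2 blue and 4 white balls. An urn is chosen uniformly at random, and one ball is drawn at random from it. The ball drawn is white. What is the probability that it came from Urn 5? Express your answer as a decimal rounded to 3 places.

Posterior probability ≈ 0.227

P(white|Urn 1) = 0.75; P(white|Urn 2) = 0.2857; P(white|Urn 3) = 0.6; P(white|Urn 4) = 0.6364; P(white|Urn 5) = 0.6667.
Prior × likelihood for each source: 0.2·0.75=0.1500, 0.2·0.2857=0.05714, 0.2·0.6=0.1200, 0.2·0.6364=0.1273, 0.2·0.6667=0.1333. Summing gives P(white) = 0.58775.
P(Urn 5 | white) = 0.1333 / 0.58775 = 0.227.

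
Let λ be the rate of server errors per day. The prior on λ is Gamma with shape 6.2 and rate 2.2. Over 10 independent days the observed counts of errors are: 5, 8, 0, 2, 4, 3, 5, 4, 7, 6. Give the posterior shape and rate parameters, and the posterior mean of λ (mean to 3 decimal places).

Posterior: Gamma(shape=50.2, rate=12.2); mean ≈ 4.115

Total count ∑xᵢ = 44 over n = 10 days.
Gamma is conjugate to the Poisson likelihood: posterior is Gamma(shape = 6.2+44 = 50.2, rate = 2.2+10 = 12.2).
Posterior mean = shape/rate = 50.2/12.2 = 4.115.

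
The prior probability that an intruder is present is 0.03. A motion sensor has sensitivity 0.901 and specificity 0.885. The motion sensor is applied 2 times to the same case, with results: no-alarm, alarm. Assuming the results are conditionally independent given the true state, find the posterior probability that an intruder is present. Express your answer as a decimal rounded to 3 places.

Posterior P(H) ≈ 0.026

Let H be the event that an intruder is present; start with P(H) = 0.03. P('alarm'|H) = 0.901, P('alarm'|¬H) = 0.115.
Update on result 1 ('no-alarm'): P(H) ← 0.099·0.0300 / (0.099·0.0300 + 0.885·0.9700) = 0.0029700/0.86142 = 0.0034.
Update on result 2 ('alarm'): P(H) ← 0.901·0.0034 / (0.901·0.0034 + 0.115·0.9966) = 0.0031065/0.11771 = 0.0264.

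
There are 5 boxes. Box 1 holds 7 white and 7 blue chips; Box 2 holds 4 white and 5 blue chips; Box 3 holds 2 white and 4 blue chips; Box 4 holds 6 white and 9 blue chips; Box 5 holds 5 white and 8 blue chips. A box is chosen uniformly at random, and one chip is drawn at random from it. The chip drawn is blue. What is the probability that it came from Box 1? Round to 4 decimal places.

Posterior probability ≈ 0.1702

Tabulate prior·likelihood by source: [1] prior 0.2, lik 0.5, product 0.1000; [2] prior 0.2, lik 0.5556, product 0.1111; [3] prior 0.2, lik 0.6667, product 0.1333; [4] prior 0.2, lik 0.6, product 0.1200; [5] prior 0.2, lik 0.6154, product 0.1231.
Normalizing constant = 0.58752; the posterior for Box 1 is its product over the sum, 0.1000/0.58752 = 0.1702.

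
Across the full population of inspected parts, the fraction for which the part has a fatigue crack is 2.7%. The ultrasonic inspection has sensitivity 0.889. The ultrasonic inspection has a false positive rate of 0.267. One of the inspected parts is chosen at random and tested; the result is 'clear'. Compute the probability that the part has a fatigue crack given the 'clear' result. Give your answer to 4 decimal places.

Let H be the event that the part has a fatigue crack. P(H) = 0.027, so P(¬H) = 0.973. With E the 'clear' result, P(E|H) = 0.111 and P(E|¬H) = 0.733.
P(E) = 0.111·0.027 + 0.733·0.973 = 0.0029970 + 0.71321 = 0.71621.
By Bayes' theorem, P(H|E) = 0.0029970 / 0.71621 = 0.0042.

P(H | E) ≈ 0.0042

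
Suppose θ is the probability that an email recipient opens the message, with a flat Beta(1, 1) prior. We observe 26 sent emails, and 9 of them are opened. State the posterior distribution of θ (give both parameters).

Observing 9 successes and 17 failures updates Beta(1, 1) by adding the success and failure counts to the two shape parameters: α = 1+9 = 10, β = 1+17 = 18.

Posterior: Beta(10, 18)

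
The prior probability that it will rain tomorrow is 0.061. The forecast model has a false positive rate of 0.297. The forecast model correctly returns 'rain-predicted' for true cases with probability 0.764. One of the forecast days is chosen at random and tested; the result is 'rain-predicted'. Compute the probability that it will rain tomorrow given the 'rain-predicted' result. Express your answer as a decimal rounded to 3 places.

Write H for 'it will rain tomorrow'. Prior odds H:¬H = 0.061/0.939 = 0.064963. For the 'rain-predicted' outcome, the likelihood ratio is 0.764/0.297 = 2.5724.
Posterior odds = 0.064963 × 2.5724 = 0.16711, so P(H|E) = 0.16711/(1+0.16711) = 0.143.

P(H | E) ≈ 0.143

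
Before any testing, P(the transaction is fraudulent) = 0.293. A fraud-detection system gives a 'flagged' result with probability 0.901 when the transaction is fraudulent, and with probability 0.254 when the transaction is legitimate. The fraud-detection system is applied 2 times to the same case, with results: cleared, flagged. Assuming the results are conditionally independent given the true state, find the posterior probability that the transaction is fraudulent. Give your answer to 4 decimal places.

Posterior P(H) ≈ 0.1632

With H the event that the transaction is fraudulent, the joint likelihood of the observed sequence is P(data|H) = 0.099·0.901 = 0.089199 and P(data|¬H) = 0.746·0.254 = 0.18948.
Bayes: P(H|data) = 0.293·0.089199 / (0.293·0.089199 + 0.707·0.18948) = 0.026135/0.16010 = 0.1632.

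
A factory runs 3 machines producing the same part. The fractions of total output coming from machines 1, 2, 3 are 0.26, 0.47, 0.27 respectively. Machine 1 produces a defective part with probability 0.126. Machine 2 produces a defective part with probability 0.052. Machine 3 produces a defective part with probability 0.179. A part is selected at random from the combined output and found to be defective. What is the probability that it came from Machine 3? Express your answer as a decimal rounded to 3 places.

Posterior probability ≈ 0.458

P(defective|M1) = 0.126; P(defective|M2) = 0.052; P(defective|M3) = 0.179.
Prior × likelihood for each source: 0.26·0.126=0.03276, 0.47·0.052=0.02444, 0.27·0.179=0.04833. Summing gives P(defective) = 0.10553.
P(Machine 3 | defective) = 0.04833 / 0.10553 = 0.458.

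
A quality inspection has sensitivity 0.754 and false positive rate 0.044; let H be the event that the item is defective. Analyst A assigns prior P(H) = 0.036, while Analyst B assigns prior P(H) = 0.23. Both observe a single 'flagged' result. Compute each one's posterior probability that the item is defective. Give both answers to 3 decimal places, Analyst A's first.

Analyst A: 0.390; Analyst B: 0.837

The likelihood ratio for a 'flagged' result is 0.754/0.044 = 17.136.
Analyst A: prior odds 0.036/0.964 = 0.037344; posterior odds 0.63995; posterior probability 0.390.
Analyst B: prior odds 0.23/0.77 = 0.29870; posterior odds 5.1187; posterior probability 0.837.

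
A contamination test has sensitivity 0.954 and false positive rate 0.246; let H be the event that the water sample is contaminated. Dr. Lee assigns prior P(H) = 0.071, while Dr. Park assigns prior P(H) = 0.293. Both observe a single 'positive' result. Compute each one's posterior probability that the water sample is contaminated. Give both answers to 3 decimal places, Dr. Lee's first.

The likelihood ratio for a 'positive' result is 0.954/0.246 = 3.8780.
Dr. Lee: prior odds 0.071/0.929 = 0.076426; posterior odds 0.29638; posterior probability 0.229.
Dr. Park: prior odds 0.293/0.707 = 0.41443; posterior odds 1.6072; posterior probability 0.616.

Dr. Lee: 0.229; Dr. Park: 0.616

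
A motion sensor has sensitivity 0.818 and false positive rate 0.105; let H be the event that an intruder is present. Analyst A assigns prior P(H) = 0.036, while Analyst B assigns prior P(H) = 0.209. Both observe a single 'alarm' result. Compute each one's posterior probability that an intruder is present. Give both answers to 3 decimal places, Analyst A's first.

The likelihood ratio for an 'alarm' result is 0.818/0.105 = 7.7905.
Analyst A: prior odds 0.036/0.964 = 0.037344; posterior odds 0.29093; posterior probability 0.225.
Analyst B: prior odds 0.209/0.791 = 0.26422; posterior odds 2.0584; posterior probability 0.673.

Analyst A: 0.225; Analyst B: 0.673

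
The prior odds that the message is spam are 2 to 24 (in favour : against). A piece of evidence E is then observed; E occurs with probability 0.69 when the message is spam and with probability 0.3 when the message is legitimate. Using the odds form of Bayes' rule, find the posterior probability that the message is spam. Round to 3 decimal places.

Prior odds = 2/24 = 0.083333.
Likelihood ratio for E = 0.69/0.3 = 2.3000.
Posterior odds = prior odds × LR = 0.19167.
Posterior probability = odds/(1+odds) = 0.19167/1.1917 = 0.161.

Posterior probability ≈ 0.161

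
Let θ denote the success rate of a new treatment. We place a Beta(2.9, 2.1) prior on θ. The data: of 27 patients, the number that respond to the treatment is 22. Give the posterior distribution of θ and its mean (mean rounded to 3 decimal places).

Observing 22 successes and 5 failures updates Beta(2.9, 2.1) by adding the success and failure counts to the two shape parameters: α = 2.9+22 = 24.9, β = 2.1+5 = 7.1.
Posterior mean = α/(α+β) = 24.9/32 = 0.778.

Posterior: Beta(24.9, 7.1); mean ≈ 0.778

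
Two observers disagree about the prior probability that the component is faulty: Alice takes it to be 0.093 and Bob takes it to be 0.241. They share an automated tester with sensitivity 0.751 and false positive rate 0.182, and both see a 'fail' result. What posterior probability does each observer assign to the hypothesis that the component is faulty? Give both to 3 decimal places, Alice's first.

The likelihood ratio for a 'fail' result is 0.751/0.182 = 4.1264.
Alice: prior odds 0.093/0.907 = 0.10254; posterior odds 0.42310; posterior probability 0.297.
Bob: prior odds 0.241/0.759 = 0.31752; posterior odds 1.3102; posterior probability 0.567.

Alice: 0.297; Bob: 0.567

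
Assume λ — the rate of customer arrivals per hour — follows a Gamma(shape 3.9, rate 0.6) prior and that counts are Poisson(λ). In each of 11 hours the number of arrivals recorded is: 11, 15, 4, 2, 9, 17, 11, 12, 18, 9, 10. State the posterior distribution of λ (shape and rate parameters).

Total count ∑xᵢ = 118 over n = 11 hours.
Gamma is conjugate to the Poisson likelihood: posterior is Gamma(shape = 3.9+118 = 121.9, rate = 0.6+11 = 11.6).

Posterior: Gamma(shape=121.9, rate=11.6)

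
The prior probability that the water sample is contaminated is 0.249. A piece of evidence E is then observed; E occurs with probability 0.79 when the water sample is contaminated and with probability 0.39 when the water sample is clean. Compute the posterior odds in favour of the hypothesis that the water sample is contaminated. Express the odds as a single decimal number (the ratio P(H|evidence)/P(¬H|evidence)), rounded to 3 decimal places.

Prior odds = 0.249/(1−0.249) = 0.33156. In log-odds, ln(0.33156) = -1.1040.
Add log likelihood ratio: ln(2.0256) = 0.70589.
Posterior log-odds = -0.39807, so posterior odds = exp(-0.39807) = 0.67162.

Posterior odds ≈ 0.672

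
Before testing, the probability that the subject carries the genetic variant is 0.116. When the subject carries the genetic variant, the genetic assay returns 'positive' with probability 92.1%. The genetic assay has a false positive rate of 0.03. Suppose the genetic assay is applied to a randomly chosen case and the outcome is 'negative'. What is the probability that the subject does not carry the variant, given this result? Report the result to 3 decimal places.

Write H for 'the subject carries the genetic variant'. Prior odds H:¬H = 0.116/0.884 = 0.13122. For the 'negative' outcome, the likelihood ratio is 0.079/0.97 = 0.081443.
Posterior odds = 0.13122 × 0.081443 = 0.010687, so P(H|E) = 0.010687/(1+0.010687) = 0.011. Then P(¬H|E) = 1 − 0.011 = 0.989.

P(¬H | E) ≈ 0.989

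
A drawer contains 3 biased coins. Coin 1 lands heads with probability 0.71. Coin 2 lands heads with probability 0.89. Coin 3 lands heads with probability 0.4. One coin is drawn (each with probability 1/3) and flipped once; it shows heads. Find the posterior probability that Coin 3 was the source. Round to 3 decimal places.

Tabulate prior·likelihood by source: [1] prior 0.333333, lik 0.71, product 0.2367; [2] prior 0.333333, lik 0.89, product 0.2967; [3] prior 0.333333, lik 0.4, product 0.1333.
Normalizing constant = 0.66667; the posterior for Coin 3 is its product over the sum, 0.1333/0.66667 = 0.200.

Posterior probability ≈ 0.200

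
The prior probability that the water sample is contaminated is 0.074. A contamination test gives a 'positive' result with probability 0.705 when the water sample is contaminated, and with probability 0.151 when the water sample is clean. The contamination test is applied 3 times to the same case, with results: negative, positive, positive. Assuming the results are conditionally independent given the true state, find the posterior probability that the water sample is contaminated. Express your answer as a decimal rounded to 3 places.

Posterior P(H) ≈ 0.377

Let H be the event that the water sample is contaminated; start with P(H) = 0.074. P('positive'|H) = 0.705, P('positive'|¬H) = 0.151.
Update on result 1 ('negative'): P(H) ← 0.295·0.0740 / (0.295·0.0740 + 0.849·0.9260) = 0.021830/0.80800 = 0.0270.
Update on result 2 ('positive'): P(H) ← 0.705·0.0270 / (0.705·0.0270 + 0.151·0.9730) = 0.019047/0.16597 = 0.1148.
Update on result 3 ('positive'): P(H) ← 0.705·0.1148 / (0.705·0.1148 + 0.151·0.8852) = 0.080909/0.21458 = 0.3771.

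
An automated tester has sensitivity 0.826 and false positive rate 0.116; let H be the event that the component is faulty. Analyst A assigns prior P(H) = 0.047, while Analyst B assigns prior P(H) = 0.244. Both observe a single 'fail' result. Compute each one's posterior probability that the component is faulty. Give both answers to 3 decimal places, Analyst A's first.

The likelihood ratio for a 'fail' result is 0.826/0.116 = 7.1207.
Analyst A: prior odds 0.047/0.953 = 0.049318; posterior odds 0.35118; posterior probability 0.260.
Analyst B: prior odds 0.244/0.756 = 0.32275; posterior odds 2.2982; posterior probability 0.697.

Analyst A: 0.260; Analyst B: 0.697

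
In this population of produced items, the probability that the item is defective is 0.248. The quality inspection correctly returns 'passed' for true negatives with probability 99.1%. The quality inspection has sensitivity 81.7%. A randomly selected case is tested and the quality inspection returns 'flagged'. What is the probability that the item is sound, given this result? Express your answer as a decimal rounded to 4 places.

P(¬H | E) ≈ 0.0323

Write H for 'the item is defective'. Prior odds H:¬H = 0.248/0.752 = 0.32979. For the 'flagged' outcome, the likelihood ratio is 0.817/0.009 = 90.778.
Posterior odds = 0.32979 × 90.778 = 29.937, so P(H|E) = 29.937/(1+29.937) = 0.9677. Then P(¬H|E) = 1 − 0.9677 = 0.0323.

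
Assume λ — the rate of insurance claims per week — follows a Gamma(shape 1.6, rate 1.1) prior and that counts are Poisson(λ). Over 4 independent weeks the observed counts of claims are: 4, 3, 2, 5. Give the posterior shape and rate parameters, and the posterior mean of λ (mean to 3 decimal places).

Total count ∑xᵢ = 14 over n = 4 weeks.
Gamma is conjugate to the Poisson likelihood: posterior is Gamma(shape = 1.6+14 = 15.6, rate = 1.1+4 = 5.1).
Posterior mean = shape/rate = 15.6/5.1 = 3.059.

Posterior: Gamma(shape=15.6, rate=5.1); mean ≈ 3.059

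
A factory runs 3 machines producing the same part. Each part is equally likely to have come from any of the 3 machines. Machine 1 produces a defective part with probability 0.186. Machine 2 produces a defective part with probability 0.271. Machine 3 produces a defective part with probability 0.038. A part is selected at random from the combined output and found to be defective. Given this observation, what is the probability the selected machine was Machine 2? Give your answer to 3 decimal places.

Posterior probability ≈ 0.547

Tabulate prior·likelihood by source: [1] prior 0.333333, lik 0.186, product 0.06200; [2] prior 0.333333, lik 0.271, product 0.09033; [3] prior 0.333333, lik 0.038, product 0.01267.
Normalizing constant = 0.16500; the posterior for Machine 2 is its product over the sum, 0.09033/0.16500 = 0.547.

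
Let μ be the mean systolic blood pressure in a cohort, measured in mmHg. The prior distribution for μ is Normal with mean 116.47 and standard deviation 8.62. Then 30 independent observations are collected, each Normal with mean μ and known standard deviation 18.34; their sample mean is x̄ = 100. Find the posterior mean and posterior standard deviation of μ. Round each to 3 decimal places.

Prior precision 1/τ₀² = 1/8.62² = 0.0134582; data precision n/σ² = 30/18.34² = 0.0891913.
Posterior precision = 0.0134582 + 0.0891913 = 0.102649, giving posterior SD = 1/√0.102649 = 3.121.
Posterior mean = (0.0134582·116.47 + 0.0891913·100) / 0.102649 = 102.159.

Posterior mean ≈ 102.159; posterior SD ≈ 3.121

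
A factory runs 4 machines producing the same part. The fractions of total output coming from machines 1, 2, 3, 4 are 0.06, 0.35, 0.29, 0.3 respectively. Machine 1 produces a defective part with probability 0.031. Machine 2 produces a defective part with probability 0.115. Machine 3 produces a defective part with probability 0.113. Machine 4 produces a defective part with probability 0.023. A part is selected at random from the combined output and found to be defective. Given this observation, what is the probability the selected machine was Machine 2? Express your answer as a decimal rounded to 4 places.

P(defective|M1) = 0.031; P(defective|M2) = 0.115; P(defective|M3) = 0.113; P(defective|M4) = 0.023.
Prior × likelihood for each source: 0.06·0.031=0.001860, 0.35·0.115=0.04025, 0.29·0.113=0.03277, 0.3·0.023=0.006900. Summing gives P(defective) = 0.081780.
P(Machine 2 | defective) = 0.04025 / 0.081780 = 0.4922.

Posterior probability ≈ 0.4922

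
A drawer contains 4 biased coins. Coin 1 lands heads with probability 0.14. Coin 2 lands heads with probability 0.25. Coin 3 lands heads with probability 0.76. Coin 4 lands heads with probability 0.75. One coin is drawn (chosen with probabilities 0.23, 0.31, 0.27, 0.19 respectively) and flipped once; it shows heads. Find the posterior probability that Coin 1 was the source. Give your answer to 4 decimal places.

Posterior probability ≈ 0.0704

Tabulate prior·likelihood by source: [1] prior 0.23, lik 0.14, product 0.03220; [2] prior 0.31, lik 0.25, product 0.07750; [3] prior 0.27, lik 0.76, product 0.2052; [4] prior 0.19, lik 0.75, product 0.1425.
Normalizing constant = 0.45740; the posterior for Coin 1 is its product over the sum, 0.03220/0.45740 = 0.0704.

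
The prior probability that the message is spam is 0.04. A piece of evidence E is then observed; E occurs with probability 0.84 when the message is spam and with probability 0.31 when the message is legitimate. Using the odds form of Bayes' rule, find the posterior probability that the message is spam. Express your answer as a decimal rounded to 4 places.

Posterior probability ≈ 0.1014

Prior odds = 0.04/(1−0.04) = 0.041667. In log-odds, ln(0.041667) = -3.1781.
Add log likelihood ratio: ln(2.7097) = 0.99683.
Posterior log-odds = -2.1812, so posterior odds = exp(-2.1812) = 0.11290. Converting, P(H|E) = 0.11290/1.1129 = 0.1014.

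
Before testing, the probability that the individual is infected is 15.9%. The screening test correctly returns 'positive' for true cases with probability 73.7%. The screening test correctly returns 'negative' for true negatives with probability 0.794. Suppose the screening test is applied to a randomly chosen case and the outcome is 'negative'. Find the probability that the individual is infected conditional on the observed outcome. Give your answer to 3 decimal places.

P(H | E) ≈ 0.059

Let H be the event that the individual is infected. P(H) = 0.159, so P(¬H) = 0.841. With E the 'negative' result, P(E|H) = 0.263 and P(E|¬H) = 0.794.
P(E) = 0.263·0.159 + 0.794·0.841 = 0.041817 + 0.66775 = 0.70957.
By Bayes' theorem, P(H|E) = 0.041817 / 0.70957 = 0.059.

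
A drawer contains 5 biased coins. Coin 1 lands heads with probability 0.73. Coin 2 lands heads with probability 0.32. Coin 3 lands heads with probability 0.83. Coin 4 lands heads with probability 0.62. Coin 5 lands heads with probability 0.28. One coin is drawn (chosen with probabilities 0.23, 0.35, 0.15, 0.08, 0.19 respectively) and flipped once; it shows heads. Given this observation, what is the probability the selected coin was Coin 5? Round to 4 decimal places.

Posterior probability ≈ 0.1049

P(heads|C1) = 0.73; P(heads|C2) = 0.32; P(heads|C3) = 0.83; P(heads|C4) = 0.62; P(heads|C5) = 0.28.
Prior × likelihood for each source: 0.23·0.73=0.1679, 0.35·0.32=0.1120, 0.15·0.83=0.1245, 0.08·0.62=0.04960, 0.19·0.28=0.05320. Summing gives P(heads) = 0.50720.
P(Coin 5 | heads) = 0.05320 / 0.50720 = 0.1049.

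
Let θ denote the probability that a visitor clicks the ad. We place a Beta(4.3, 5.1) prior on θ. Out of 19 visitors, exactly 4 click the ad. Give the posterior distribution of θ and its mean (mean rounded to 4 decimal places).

The binomial likelihood is conjugate to the Beta prior: with 4 successes and 15 failures, the posterior is Beta(4.3+4, 5.1+15) = Beta(8.3, 20.1).
Posterior mean = α/(α+β) = 8.3/28.4 = 0.2923.

Posterior: Beta(8.3, 20.1); mean ≈ 0.2923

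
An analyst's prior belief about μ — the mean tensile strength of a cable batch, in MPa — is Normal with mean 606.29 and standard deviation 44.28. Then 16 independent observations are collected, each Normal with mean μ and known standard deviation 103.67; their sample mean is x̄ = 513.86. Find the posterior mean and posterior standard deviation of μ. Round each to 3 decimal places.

Prior precision 1/τ₀² = 1/44.28² = 0.00051002; data precision n/σ² = 16/103.67² = 0.00148872.
Posterior precision = 0.00051002 + 0.00148872 = 0.00199874, giving posterior SD = 1/√0.00199874 = 22.368.
Posterior mean = (0.00051002·606.29 + 0.00148872·513.86) / 0.00199874 = 537.445.

Posterior mean ≈ 537.445; posterior SD ≈ 22.368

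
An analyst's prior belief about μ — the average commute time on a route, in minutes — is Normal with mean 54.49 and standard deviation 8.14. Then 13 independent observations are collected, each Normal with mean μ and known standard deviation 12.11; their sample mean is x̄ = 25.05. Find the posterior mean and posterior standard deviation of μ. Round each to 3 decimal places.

Posterior mean ≈ 29.333; posterior SD ≈ 3.105

Prior precision 1/τ₀² = 1/8.14² = 0.0150922; data precision n/σ² = 13/12.11² = 0.0886452.
Posterior precision = 0.0150922 + 0.0886452 = 0.103737, giving posterior SD = 1/√0.103737 = 3.105.
Posterior mean = (0.0150922·54.49 + 0.0886452·25.05) / 0.103737 = 29.333.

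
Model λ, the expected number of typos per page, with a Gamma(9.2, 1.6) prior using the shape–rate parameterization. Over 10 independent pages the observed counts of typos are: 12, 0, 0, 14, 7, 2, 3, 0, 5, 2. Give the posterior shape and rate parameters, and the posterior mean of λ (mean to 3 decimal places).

Posterior: Gamma(shape=54.2, rate=11.6); mean ≈ 4.672

The Poisson likelihood adds the total count to the shape and the number of exposure periods to the rate. Here ∑xᵢ = 45 and n = 10, so shape 9.2→54.2 and rate 1.6→11.6.
Posterior mean = shape/rate = 54.2/11.6 = 4.672.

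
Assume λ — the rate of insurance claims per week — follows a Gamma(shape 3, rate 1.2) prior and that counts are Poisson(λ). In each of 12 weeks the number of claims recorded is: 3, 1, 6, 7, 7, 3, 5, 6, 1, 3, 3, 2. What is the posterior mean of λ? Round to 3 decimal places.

Total count ∑xᵢ = 47 over n = 12 weeks.
Gamma is conjugate to the Poisson likelihood: posterior is Gamma(shape = 3+47 = 50, rate = 1.2+12 = 13.2).
E[λ | data] = 50/13.2 = 3.788.

Posterior mean ≈ 3.788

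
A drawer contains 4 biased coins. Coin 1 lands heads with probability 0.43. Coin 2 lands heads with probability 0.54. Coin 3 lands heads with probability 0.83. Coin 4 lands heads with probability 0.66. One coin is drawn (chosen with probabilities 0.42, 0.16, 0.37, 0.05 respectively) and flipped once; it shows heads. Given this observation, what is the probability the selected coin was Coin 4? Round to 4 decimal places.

P(heads|C1) = 0.43; P(heads|C2) = 0.54; P(heads|C3) = 0.83; P(heads|C4) = 0.66.
Prior × likelihood for each source: 0.42·0.43=0.1806, 0.16·0.54=0.08640, 0.37·0.83=0.3071, 0.05·0.66=0.03300. Summing gives P(heads) = 0.60710.
P(Coin 4 | heads) = 0.03300 / 0.60710 = 0.0544.

Posterior probability ≈ 0.0544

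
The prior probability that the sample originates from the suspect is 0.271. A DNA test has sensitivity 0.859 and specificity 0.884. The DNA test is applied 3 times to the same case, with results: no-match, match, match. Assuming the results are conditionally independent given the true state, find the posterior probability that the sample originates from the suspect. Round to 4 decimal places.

Posterior P(H) ≈ 0.7648

Let H be the event that the sample originates from the suspect; start with P(H) = 0.271. P('match'|H) = 0.859, P('match'|¬H) = 0.116.
Update on result 1 ('no-match'): P(H) ← 0.141·0.2710 / (0.141·0.2710 + 0.884·0.7290) = 0.038211/0.68265 = 0.0560.
Update on result 2 ('match'): P(H) ← 0.859·0.0560 / (0.859·0.0560 + 0.116·0.9440) = 0.048082/0.15759 = 0.3051.
Update on result 3 ('match'): P(H) ← 0.859·0.3051 / (0.859·0.3051 + 0.116·0.6949) = 0.26209/0.34270 = 0.7648.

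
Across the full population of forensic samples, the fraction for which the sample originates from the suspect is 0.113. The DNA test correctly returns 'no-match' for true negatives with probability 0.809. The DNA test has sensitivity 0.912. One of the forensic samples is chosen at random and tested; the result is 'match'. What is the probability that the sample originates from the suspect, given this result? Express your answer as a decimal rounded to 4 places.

Write H for 'the sample originates from the suspect'. Prior odds H:¬H = 0.113/0.887 = 0.12740. For the 'match' outcome, the likelihood ratio is 0.912/0.191 = 4.7749.
Posterior odds = 0.12740 × 4.7749 = 0.60830, so P(H|E) = 0.60830/(1+0.60830) = 0.3782.

P(H | E) ≈ 0.3782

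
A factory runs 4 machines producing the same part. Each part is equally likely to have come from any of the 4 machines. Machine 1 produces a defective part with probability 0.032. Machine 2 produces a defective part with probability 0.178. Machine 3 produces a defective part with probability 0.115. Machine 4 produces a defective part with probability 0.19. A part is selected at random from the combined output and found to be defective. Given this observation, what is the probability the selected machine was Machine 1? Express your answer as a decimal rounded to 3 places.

Posterior probability ≈ 0.062

Tabulate prior·likelihood by source: [1] prior 0.25, lik 0.032, product 0.008000; [2] prior 0.25, lik 0.178, product 0.04450; [3] prior 0.25, lik 0.115, product 0.02875; [4] prior 0.25, lik 0.19, product 0.04750.
Normalizing constant = 0.12875; the posterior for Machine 1 is its product over the sum, 0.008000/0.12875 = 0.062.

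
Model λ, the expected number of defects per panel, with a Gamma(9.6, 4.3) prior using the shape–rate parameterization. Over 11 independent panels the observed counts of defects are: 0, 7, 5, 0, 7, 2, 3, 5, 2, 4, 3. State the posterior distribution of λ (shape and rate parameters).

Posterior: Gamma(shape=47.6, rate=15.3)

Total count ∑xᵢ = 38 over n = 11 panels.
Gamma is conjugate to the Poisson likelihood: posterior is Gamma(shape = 9.6+38 = 47.6, rate = 4.3+11 = 15.3).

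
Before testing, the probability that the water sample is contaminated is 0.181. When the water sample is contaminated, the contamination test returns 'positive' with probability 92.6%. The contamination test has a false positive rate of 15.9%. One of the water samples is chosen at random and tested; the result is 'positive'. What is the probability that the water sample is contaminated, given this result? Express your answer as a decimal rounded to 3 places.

Let H be the event that the water sample is contaminated. P(H) = 0.181, so P(¬H) = 0.819. With E the 'positive' result, P(E|H) = 0.926 and P(E|¬H) = 0.159.
P(E) = 0.926·0.181 + 0.159·0.819 = 0.16761 + 0.13022 = 0.29783.
By Bayes' theorem, P(H|E) = 0.16761 / 0.29783 = 0.563.

P(H | E) ≈ 0.563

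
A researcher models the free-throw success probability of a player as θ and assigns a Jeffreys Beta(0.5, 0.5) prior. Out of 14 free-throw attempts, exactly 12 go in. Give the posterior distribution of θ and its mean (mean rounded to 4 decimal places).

The binomial likelihood is conjugate to the Beta prior: with 12 successes and 2 failures, the posterior is Beta(0.5+12, 0.5+2) = Beta(12.5, 2.5).
Posterior mean = α/(α+β) = 12.5/15 = 0.8333.

Posterior: Beta(12.5, 2.5); mean ≈ 0.8333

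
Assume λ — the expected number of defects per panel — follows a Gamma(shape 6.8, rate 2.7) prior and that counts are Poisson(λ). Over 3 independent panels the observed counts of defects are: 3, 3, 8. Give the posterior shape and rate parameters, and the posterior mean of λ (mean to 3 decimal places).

Total count ∑xᵢ = 14 over n = 3 panels.
Gamma is conjugate to the Poisson likelihood: posterior is Gamma(shape = 6.8+14 = 20.8, rate = 2.7+3 = 5.7).
E[λ | data] = 20.8/5.7 = 3.649.

Posterior: Gamma(shape=20.8, rate=5.7); mean ≈ 3.649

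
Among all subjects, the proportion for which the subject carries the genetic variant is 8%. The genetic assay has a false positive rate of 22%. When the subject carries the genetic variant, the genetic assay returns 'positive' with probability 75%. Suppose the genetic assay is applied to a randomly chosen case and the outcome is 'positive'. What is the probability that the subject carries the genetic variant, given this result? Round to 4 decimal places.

Let H be the event that the subject carries the genetic variant. P(H) = 0.08, so P(¬H) = 0.92. With E the 'positive' result, P(E|H) = 0.75 and P(E|¬H) = 0.22.
P(E) = 0.75·0.08 + 0.22·0.92 = 0.060000 + 0.20240 = 0.26240.
By Bayes' theorem, P(H|E) = 0.060000 / 0.26240 = 0.2287.

P(H | E) ≈ 0.2287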